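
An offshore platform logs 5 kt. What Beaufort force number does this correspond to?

5 kt lies in the Beaufort 2 band (light breeze, 4–6 kt).

Beaufort force 2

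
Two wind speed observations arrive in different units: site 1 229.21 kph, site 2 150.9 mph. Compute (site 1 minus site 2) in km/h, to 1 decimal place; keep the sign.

-13.6 km/h

site 2: 150.9 mph = 242.850 km/h.
Difference: 229.210 − 242.850 = -13.6 km/h.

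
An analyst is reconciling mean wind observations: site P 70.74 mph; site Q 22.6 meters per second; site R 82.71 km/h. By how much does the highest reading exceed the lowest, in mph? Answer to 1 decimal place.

site Q: 22.6 m/s = 50.555 mph.
site R: 82.71 km/h = 51.394 mph.
Spread: 70.740 − 50.555 = 20.2 mph.

20.2 mph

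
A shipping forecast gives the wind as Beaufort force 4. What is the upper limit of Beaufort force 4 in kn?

Beaufort 4 (moderate breeze) spans 11–16 knots.

16 kt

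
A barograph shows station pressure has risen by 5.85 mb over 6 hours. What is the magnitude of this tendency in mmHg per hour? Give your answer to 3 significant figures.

0.731 mmHg per hour

5.85 mb / 6 h × 0.750062 mmHg/mb = 0.731 mmHg/h.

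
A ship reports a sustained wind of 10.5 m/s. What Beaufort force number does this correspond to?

Beaufort force 5

10.5 m/s lies in the Beaufort 5 band (fresh breeze, 8.0–10.7 m/s).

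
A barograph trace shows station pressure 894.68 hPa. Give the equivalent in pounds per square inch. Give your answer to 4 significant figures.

12.98 psi

1 hPa = 0.0145038 psi, so 894.68 × 0.0145038 = 12.98 psi.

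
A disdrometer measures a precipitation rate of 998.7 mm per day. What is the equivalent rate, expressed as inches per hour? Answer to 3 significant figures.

1.64 in/hour

998.7 mm/day × 0.0393701 in/mm × 0.0416667 day/hour = 1.64 in/hour.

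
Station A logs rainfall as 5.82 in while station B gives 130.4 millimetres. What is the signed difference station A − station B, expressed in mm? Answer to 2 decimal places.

station A: 5.82 in = 147.8280 mm.
Difference: 147.8280 − 130.4000 = 17.43 mm.

17.43 mm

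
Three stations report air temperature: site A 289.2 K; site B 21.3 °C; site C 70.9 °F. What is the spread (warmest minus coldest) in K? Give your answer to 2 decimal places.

5.56 K

site A: 289.2 K = 16.050 °C.
site C: 70.9 °F = 21.611 °C.
Spread: 21.611 − 16.050 = 5.561 °C.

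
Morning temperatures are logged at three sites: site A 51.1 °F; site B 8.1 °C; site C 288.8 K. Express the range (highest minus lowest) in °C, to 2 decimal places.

7.55 °C

site A: 51.1 °F = 10.611 °C.
site C: 288.8 K = 15.650 °C.
Spread: 15.650 − 8.100 = 7.550 °C.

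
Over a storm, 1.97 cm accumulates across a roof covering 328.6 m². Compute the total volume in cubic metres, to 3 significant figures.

Depth: 1.97 cm × 10 = 19.7 mm.
1 mm over 1 m² is 1 L, so volume = 19.7 × 328.6 = 6473.42 L = 6.47 m³.

6.47 cubic metres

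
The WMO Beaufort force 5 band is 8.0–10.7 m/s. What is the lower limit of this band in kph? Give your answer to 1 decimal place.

28.8 km/h

8.0–10.7 m/s × 3.6 = 28.8–38.5 km/h.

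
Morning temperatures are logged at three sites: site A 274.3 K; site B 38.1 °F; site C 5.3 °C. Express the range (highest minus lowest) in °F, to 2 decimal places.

site A: 274.3 K = 1.150 °C.
site B: 38.1 °F = 3.389 °C.
Spread: 5.300 − 1.150 = 4.150 °C = 7.47 °F.

7.47 °F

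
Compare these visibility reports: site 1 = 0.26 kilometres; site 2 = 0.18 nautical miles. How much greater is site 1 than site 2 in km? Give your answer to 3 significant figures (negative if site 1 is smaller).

-0.0734 km

site 2: 0.18 nmi = 0.333360 km.
Difference: 0.260000 − 0.333360 = -0.0734 km.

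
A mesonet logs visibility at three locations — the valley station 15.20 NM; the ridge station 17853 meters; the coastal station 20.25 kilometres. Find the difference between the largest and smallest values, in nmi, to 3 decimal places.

the ridge station: 17853 m = 9.63985 nmi.
the coastal station: 20.25 km = 10.93413 nmi.
Spread: 15.20000 − 9.63985 = 5.560 nmi.

5.560 nmi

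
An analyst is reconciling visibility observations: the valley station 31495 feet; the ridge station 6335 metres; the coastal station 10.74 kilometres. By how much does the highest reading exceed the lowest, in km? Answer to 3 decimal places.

the valley station: 31495 ft = 9.59968 km.
the ridge station: 6335 m = 6.33500 km.
Spread: 10.74000 − 6.33500 = 4.405 km.

4.405 km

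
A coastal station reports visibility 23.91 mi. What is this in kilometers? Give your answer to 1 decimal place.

38.5 km

1 SM = 1.60934 km, so 23.91 × 1.60934 = 38.5 km.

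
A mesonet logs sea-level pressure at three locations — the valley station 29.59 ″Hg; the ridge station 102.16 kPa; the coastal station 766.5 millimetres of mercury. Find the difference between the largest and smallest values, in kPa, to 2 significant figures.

2.0 kPa

the valley station: 29.59 inHg = 100.203 kPa.
the coastal station: 766.5 mmHg = 102.192 kPa.
Spread: 102.192 − 100.203 = 2.0 kPa.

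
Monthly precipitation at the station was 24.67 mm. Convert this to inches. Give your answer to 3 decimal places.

0.971 in

1 mm = 0.0393701 in, so 24.67 × 0.0393701 = 0.971 in.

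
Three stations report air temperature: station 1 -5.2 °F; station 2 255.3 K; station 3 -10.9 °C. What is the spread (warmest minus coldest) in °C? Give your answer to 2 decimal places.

9.77 °C

station 1: -5.2 °F = -20.667 °C.
station 2: 255.3 K = -17.850 °C.
Spread: (-10.900) − (-20.667) = 9.767 °C.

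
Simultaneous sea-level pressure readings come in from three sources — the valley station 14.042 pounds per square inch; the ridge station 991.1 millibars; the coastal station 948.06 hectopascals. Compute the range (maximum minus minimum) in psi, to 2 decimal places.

the ridge station: 991.1 mb = 14.3747 psi.
the coastal station: 948.06 hPa = 13.7504 psi.
Spread: 14.3747 − 13.7504 = 0.62 psi.

0.62 psi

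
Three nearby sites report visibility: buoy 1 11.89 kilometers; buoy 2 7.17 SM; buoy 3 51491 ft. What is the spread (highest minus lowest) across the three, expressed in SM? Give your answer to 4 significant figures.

buoy 1: 11.89 km = 7.38810 SM.
buoy 3: 51491 ft = 9.75208 SM.
Spread: 9.75208 − 7.17000 = 2.582 SM.

2.582 SM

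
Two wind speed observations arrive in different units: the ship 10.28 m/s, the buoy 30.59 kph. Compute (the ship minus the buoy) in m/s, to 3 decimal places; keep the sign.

1.783 m/s

the buoy: 30.59 km/h = 8.49722 m/s.
Difference: 10.28000 − 8.49722 = 1.783 m/s.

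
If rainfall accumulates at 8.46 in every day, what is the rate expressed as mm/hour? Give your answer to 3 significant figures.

8.95 mm/hour

8.46 in/day × 25.4 mm/in × 0.0416667 day/hour = 8.95 mm/hour.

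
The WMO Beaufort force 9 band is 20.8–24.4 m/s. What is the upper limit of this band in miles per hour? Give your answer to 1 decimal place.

20.8–24.4 m/s × 2.237 = 46.5–54.6 mph.

54.6 mph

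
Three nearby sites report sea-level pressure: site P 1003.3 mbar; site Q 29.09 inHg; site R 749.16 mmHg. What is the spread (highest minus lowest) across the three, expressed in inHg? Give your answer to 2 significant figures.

site P: 1003.3 mb = 29.6274 inHg.
site R: 749.16 mmHg = 29.4945 inHg.
Spread: 29.6274 − 29.0900 = 0.54 inHg.

0.54 inHg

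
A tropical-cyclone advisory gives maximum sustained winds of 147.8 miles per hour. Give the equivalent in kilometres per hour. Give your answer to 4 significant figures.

237.9 km/h

1 mph = 1.60934 km/h, so 147.8 × 1.60934 = 237.9 km/h.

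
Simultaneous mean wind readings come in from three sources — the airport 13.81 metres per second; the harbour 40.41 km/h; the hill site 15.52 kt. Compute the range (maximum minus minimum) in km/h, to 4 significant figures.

20.97 km/h

the airport: 13.81 m/s = 49.7160 km/h.
the hill site: 15.52 kt = 28.7430 km/h.
Spread: 49.7160 − 28.7430 = 20.97 km/h.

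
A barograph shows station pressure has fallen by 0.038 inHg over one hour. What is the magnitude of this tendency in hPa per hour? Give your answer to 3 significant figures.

0.038 inHg / 1 h × 33.8639 hPa/inHg = 1.29 hPa/h.

1.29 hPa per hour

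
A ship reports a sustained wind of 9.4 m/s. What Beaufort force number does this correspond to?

Beaufort force 5

9.4 m/s lies in the Beaufort 5 band (fresh breeze, 8.0–10.7 m/s).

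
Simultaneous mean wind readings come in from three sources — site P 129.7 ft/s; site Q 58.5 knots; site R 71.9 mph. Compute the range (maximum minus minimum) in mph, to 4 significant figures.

site P: 129.7 ft/s = 88.4318 mph.
site Q: 58.5 kt = 67.3206 mph.
Spread: 88.4318 − 67.3206 = 21.11 mph.

21.11 mph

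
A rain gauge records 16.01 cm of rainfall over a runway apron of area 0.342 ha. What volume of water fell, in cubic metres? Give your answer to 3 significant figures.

Depth: 16.01 cm × 10 = 160.1 mm.
Area: 0.342 ha = 3420 m².
1 mm over 1 m² is 1 L, so volume = 160.1 × 3420 = 547542 L = 548 m³.

548 cubic metres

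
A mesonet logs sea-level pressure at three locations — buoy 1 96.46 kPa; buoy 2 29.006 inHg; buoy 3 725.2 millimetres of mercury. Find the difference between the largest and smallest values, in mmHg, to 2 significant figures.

13 mmHg

buoy 1: 96.46 kPa = 723.51 mmHg.
buoy 2: 29.006 inHg = 736.75 mmHg.
Spread: 736.75 − 723.51 = 13 mmHg.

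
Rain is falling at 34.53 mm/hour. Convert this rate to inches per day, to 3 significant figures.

32.6 in/day

34.53 mm/hour × 0.0393701 in/mm × 24 hour/day = 32.6 in/day.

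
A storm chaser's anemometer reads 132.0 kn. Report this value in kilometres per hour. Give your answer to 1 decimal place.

244.5 km/h

1 kt = 1.852 km/h, so 132.0 × 1.852 = 244.5 km/h.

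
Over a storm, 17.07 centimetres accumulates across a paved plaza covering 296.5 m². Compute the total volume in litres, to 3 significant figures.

Depth: 17.07 cm × 10 = 170.7 mm.
1 mm over 1 m² is 1 L, so volume = 170.7 × 296.5 = 50612.55 L ≈ 50600 L.

50600 litres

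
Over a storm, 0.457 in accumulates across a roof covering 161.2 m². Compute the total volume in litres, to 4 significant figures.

Depth: 0.457 in × 25.4 = 11.6078 mm.
1 mm over 1 m² is 1 L, so volume = 11.6078 × 161.2 = 1871.1774 L ≈ 1871 L.

1871 litres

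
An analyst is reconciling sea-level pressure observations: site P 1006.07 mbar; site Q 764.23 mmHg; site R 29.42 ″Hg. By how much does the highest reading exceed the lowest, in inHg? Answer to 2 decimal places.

site P: 1006.07 mb = 29.7092 inHg.
site Q: 764.23 mmHg = 30.0878 inHg.
Spread: 30.0878 − 29.4200 = 0.67 inHg.

0.67 inHg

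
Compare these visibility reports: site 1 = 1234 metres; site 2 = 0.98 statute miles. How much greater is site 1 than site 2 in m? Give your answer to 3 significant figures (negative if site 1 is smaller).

site 2: 0.98 SM = 1577.16 m.
Difference: 1234.00 − 1577.16 = -343 m.

-343 m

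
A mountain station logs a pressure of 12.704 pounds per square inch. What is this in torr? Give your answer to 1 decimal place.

1 psi = 51.7149 mmHg, so 12.704 × 51.7149 = 657.0 mmHg.

657.0 mmHg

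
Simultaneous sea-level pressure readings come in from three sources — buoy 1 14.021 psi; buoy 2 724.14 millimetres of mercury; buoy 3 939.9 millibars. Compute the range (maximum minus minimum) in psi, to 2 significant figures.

0.39 psi

buoy 2: 724.14 mmHg = 14.0025 psi.
buoy 3: 939.9 mb = 13.6321 psi.
Spread: 14.0210 − 13.6321 = 0.39 psi.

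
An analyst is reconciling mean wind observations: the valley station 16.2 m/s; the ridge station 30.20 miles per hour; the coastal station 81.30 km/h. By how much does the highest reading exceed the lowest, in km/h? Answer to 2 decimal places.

32.70 km/h

the valley station: 16.2 m/s = 58.3200 km/h.
the ridge station: 30.20 mph = 48.6022 km/h.
Spread: 81.3000 − 48.6022 = 32.70 km/h.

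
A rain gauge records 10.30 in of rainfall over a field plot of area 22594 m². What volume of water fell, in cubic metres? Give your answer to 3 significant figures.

Depth: 10.30 in × 25.4 = 261.62 mm.
1 mm over 1 m² is 1 L, so volume = 261.62 × 22594 = 5911042.3 L = 5910 m³.

5910 cubic metres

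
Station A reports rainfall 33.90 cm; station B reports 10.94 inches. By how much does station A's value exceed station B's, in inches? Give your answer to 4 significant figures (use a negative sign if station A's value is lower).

station A: 33.90 cm = 13.34646 in.
Difference: 13.34646 − 10.94000 = 2.406 in.

2.406 in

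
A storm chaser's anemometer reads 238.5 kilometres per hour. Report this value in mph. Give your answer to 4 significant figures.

148.2 mph

1 km/h = 0.621371 mph, so 238.5 × 0.621371 = 148.2 mph.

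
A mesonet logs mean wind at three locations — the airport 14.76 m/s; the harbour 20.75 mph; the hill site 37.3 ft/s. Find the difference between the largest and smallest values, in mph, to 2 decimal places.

the airport: 14.76 m/s = 33.0172 mph.
the hill site: 37.3 ft/s = 25.4318 mph.
Spread: 33.0172 − 20.7500 = 12.27 mph.

12.27 mph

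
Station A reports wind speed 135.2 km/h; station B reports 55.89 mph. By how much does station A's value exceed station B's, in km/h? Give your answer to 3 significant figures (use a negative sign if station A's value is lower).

45.3 km/h

station B: 55.89 mph = 89.946 km/h.
Difference: 135.200 − 89.946 = 45.3 km/h.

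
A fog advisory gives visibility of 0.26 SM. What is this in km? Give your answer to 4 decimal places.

1 SM = 1.60934 km, so 0.26 × 1.60934 = 0.4184 km.

0.4184 km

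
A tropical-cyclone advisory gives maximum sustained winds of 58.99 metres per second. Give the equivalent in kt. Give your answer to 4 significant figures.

1 m/s = 1.94384 kt, so 58.99 × 1.94384 = 114.7 kt.

114.7 kt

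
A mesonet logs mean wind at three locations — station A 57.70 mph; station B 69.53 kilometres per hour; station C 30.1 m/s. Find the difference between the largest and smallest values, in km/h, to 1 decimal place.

38.8 km/h

station A: 57.70 mph = 92.859 km/h.
station C: 30.1 m/s = 108.360 km/h.
Spread: 108.360 − 69.530 = 38.8 km/h.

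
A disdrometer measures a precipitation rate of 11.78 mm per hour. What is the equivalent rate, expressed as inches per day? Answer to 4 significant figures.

11.78 mm/hour × 0.0393701 in/mm × 24 hour/day = 11.13 in/day.

11.13 in/day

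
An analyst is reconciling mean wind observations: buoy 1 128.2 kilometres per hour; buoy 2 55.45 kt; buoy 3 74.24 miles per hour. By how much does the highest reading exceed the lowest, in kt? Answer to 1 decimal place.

13.8 kt

buoy 1: 128.2 km/h = 69.222 kt.
buoy 3: 74.24 mph = 64.513 kt.
Spread: 69.222 − 55.450 = 13.8 kt.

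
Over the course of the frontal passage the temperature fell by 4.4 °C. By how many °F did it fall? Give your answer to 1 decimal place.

Converting a difference, only the 9/5 scale factor applies: Δ°F = 4.4 × 1.8 = 7.9 °F.

7.9 °F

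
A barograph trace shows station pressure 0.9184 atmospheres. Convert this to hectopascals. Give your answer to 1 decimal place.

930.6 hPa

1 atm = 1013.25 hPa, so 0.9184 × 1013.25 = 930.6 hPa.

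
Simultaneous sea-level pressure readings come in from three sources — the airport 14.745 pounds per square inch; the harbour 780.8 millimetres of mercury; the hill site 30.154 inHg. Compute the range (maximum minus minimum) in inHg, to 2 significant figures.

the airport: 14.745 psi = 30.0211 inHg.
the harbour: 780.8 mmHg = 30.7402 inHg.
Spread: 30.7402 − 30.0211 = 0.72 inHg.

0.72 inHg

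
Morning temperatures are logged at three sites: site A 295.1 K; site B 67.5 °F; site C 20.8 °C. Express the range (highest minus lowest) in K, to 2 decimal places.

2.23 K

site A: 295.1 K = 21.950 °C.
site B: 67.5 °F = 19.722 °C.
Spread: 21.950 − 19.722 = 2.228 °C.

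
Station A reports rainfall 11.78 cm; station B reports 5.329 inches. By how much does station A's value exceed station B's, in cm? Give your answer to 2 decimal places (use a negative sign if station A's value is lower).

-1.76 cm

station B: 5.329 in = 13.5357 cm.
Difference: 11.7800 − 13.5357 = -1.76 cm.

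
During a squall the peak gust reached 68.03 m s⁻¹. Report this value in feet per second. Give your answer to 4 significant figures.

223.2 ft/s

1 m/s = 3.28084 ft/s, so 68.03 × 3.28084 = 223.2 ft/s.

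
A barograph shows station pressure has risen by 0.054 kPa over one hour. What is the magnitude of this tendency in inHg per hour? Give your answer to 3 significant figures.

0.0159 inHg per hour

0.054 kPa / 1 h × 0.2953 inHg/kPa = 0.0159 inHg/h.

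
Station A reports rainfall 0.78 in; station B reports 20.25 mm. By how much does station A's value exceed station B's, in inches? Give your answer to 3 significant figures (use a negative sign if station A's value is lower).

-0.0172 in

station B: 20.25 mm = 0.797244 in.
Difference: 0.780000 − 0.797244 = -0.0172 in.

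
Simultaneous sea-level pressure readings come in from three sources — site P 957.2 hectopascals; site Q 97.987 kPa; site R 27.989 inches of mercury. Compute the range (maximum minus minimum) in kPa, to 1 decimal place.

3.2 kPa

site P: 957.2 hPa = 95.720 kPa.
site R: 27.989 inHg = 94.782 kPa.
Spread: 97.987 − 94.782 = 3.2 kPa.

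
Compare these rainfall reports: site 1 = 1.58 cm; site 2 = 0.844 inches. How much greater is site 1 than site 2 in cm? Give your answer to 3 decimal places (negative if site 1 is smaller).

-0.564 cm

site 2: 0.844 in = 2.14376 cm.
Difference: 1.58000 − 2.14376 = -0.564 cm.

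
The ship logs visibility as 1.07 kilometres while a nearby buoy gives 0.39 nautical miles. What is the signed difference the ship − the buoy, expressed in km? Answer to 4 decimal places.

the buoy: 0.39 nmi = 0.722280 km.
Difference: 1.070000 − 0.722280 = 0.3477 km.

0.3477 km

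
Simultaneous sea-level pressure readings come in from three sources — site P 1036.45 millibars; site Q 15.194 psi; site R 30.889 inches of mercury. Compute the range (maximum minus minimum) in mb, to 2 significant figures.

11 mb

site Q: 15.194 psi = 1047.59 mb.
site R: 30.889 inHg = 1046.02 mb.
Spread: 1047.59 − 1036.45 = 11 mb.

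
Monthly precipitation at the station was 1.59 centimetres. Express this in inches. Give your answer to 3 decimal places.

0.626 in

1 cm = 0.393701 in, so 1.59 × 0.393701 = 0.626 in.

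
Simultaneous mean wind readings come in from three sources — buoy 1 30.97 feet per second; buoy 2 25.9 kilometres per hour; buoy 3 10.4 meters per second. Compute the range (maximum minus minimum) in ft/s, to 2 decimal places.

buoy 2: 25.9 km/h = 23.6038 ft/s.
buoy 3: 10.4 m/s = 34.1207 ft/s.
Spread: 34.1207 − 23.6038 = 10.52 ft/s.

10.52 ft/s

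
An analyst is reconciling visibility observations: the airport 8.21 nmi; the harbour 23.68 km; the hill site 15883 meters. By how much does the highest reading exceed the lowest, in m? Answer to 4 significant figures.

8475 m

the airport: 8.21 nmi = 15204.92 m.
the harbour: 23.68 km = 23680.00 m.
Spread: 23680.00 − 15204.92 = 8475 m.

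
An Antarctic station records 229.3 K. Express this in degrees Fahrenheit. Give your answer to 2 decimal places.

-46.93 °F

First to °C: -43.85 °C.
Then to °F: -46.93 °F.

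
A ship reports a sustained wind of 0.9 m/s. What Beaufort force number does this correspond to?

0.9 m/s lies in the Beaufort 1 band (light air, 0.3–1.5 m/s).

Beaufort force 1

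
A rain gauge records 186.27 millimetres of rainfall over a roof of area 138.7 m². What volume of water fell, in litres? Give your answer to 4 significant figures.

1 mm over 1 m² is 1 L, so volume = 186.27 × 138.7 = 25835.649 L ≈ 25840 L.

25840 litres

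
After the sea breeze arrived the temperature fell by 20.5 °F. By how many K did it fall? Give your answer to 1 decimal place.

11.4 K

Converting a difference, only the 9/5 scale factor applies: ΔK = 20.5 × 0.5556 = 11.4 K.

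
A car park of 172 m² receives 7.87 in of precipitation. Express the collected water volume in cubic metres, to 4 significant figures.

34.38 cubic metres

Depth: 7.87 in × 25.4 = 199.898 mm.
1 mm over 1 m² is 1 L, so volume = 199.898 × 172 = 34382.456 L = 34.38 m³.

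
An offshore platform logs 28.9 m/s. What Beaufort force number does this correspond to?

Beaufort force 11

28.9 m/s lies in the Beaufort 11 band (violent storm, 28.5–32.6 m/s).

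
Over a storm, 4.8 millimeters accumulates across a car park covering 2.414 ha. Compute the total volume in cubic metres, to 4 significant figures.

Area: 2.414 ha = 24140 m².
1 mm over 1 m² is 1 L, so volume = 4.8 × 24140 = 115872 L = 115.9 m³.

115.9 cubic metres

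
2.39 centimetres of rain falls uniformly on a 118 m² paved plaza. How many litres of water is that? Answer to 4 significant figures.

Depth: 2.39 cm × 10 = 23.9 mm.
1 mm over 1 m² is 1 L, so volume = 23.9 × 118 = 2820.2 L ≈ 2820 L.

2820 litres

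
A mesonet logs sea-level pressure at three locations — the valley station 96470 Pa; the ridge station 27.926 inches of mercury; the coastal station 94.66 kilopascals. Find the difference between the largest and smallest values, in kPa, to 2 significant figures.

1.9 kPa

the valley station: 96470 Pa = 96.470 kPa.
the ridge station: 27.926 inHg = 94.568 kPa.
Spread: 96.470 − 94.568 = 1.9 kPa.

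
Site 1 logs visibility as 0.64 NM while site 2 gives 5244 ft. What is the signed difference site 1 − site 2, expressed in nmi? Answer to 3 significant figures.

site 2: 5244 ft = 0.86305 nmi.
Difference: 0.64000 − 0.86305 = -0.223 nmi.

-0.223 nmi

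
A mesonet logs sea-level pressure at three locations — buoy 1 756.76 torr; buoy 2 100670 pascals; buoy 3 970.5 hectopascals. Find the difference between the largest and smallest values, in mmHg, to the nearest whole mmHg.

29 mmHg

buoy 2: 100670 Pa = 755.09 mmHg.
buoy 3: 970.5 hPa = 727.93 mmHg.
Spread: 756.76 − 727.93 = 29 mmHg.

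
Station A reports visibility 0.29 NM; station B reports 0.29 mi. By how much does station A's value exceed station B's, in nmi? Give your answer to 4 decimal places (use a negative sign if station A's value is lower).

station B: 0.29 SM = 0.252003 nmi.
Difference: 0.290000 − 0.252003 = 0.0380 nmi.

0.0380 nmi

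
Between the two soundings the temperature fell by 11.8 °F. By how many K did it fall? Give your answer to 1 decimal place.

6.6 K

For a temperature change the 32° offset cancels: ΔK = 11.8 × 0.5556 = 6.6 K.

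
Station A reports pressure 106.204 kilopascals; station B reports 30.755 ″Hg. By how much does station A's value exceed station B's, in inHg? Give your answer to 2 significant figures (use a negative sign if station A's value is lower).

station A: 106.204 kPa = 31.3620 inHg.
Difference: 31.3620 − 30.7550 = 0.61 inHg.

0.61 inHg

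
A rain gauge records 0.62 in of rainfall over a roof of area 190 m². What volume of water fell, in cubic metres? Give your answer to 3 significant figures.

2.99 cubic metres

Depth: 0.62 in × 25.4 = 15.748 mm.
1 mm over 1 m² is 1 L, so volume = 15.748 × 190 = 2992.12 L = 2.99 m³.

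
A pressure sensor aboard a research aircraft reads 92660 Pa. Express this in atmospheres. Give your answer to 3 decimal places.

1 Pa = 9.86923e-06 atm, so 92660 × 9.86923e-06 = 0.914 atm.

0.914 atm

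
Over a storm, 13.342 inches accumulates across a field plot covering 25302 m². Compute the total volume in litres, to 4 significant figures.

8575000 litres

Depth: 13.342 in × 25.4 = 338.8868 mm.
1 mm over 1 m² is 1 L, so volume = 338.8868 × 25302 = 8574513.8 L ≈ 8575000 L.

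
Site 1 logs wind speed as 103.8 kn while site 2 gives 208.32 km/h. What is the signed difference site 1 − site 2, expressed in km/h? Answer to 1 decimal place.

site 1: 103.8 kt = 192.238 km/h.
Difference: 192.238 − 208.320 = -16.1 km/h.

-16.1 km/h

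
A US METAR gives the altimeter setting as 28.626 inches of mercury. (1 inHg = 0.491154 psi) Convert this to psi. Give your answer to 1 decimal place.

14.1 psi

1 inHg = 0.491154 psi, so 28.626 × 0.491154 = 14.1 psi.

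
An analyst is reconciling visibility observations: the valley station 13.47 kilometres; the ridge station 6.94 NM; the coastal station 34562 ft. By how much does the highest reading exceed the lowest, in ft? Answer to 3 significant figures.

the valley station: 13.47 km = 44192.91 ft.
the ridge station: 6.94 nmi = 42168.24 ft.
Spread: 44192.91 − 34562.00 = 9630 ft.

9630 ft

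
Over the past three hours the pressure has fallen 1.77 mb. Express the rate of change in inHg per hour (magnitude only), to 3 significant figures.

0.0174 inHg per hour

1.77 mb / 3 h × 0.02953 inHg/mb = 0.0174 inHg/h.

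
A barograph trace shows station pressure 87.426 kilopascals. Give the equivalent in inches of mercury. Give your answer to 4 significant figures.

1 kPa = 0.2953 inHg, so 87.426 × 0.2953 = 25.82 inHg.

25.82 inHg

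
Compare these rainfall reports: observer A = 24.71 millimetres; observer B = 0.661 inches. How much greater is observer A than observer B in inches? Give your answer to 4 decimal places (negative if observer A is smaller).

0.3118 in

observer A: 24.71 mm = 0.972835 in.
Difference: 0.972835 − 0.661000 = 0.3118 in.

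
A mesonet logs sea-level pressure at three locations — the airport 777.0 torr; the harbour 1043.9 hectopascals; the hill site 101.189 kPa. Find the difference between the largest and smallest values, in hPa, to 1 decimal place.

the airport: 777.0 mmHg = 1035.915 hPa.
the hill site: 101.189 kPa = 1011.890 hPa.
Spread: 1043.900 − 1011.890 = 32.0 hPa.

32.0 hPa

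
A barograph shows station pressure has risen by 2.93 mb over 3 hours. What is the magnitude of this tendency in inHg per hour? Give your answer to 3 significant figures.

2.93 mb / 3 h × 0.02953 inHg/mb = 0.0288 inHg/h.

0.0288 inHg per hour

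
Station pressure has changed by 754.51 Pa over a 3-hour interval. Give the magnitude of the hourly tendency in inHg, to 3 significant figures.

754.51 Pa / 3 h × 0.0002953 inHg/Pa = 0.0743 inHg/h.

0.0743 inHg per hour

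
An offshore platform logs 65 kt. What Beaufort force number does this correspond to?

Beaufort force 12

65 kt lies in the Beaufort 12 band (hurricane force, ≥64 kt).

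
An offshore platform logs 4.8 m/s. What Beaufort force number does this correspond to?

Beaufort force 3

4.8 m/s lies in the Beaufort 3 band (gentle breeze, 3.4–5.4 m/s).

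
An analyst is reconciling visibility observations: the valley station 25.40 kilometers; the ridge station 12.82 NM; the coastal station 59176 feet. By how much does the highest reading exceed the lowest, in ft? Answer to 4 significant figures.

24160 ft

the valley station: 25.40 km = 83333.33 ft.
the ridge station: 12.82 nmi = 77895.80 ft.
Spread: 83333.33 − 59176.00 = 24160 ft.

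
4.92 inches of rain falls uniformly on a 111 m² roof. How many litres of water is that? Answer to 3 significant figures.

13900 litres

Depth: 4.92 in × 25.4 = 124.968 mm.
1 mm over 1 m² is 1 L, so volume = 124.968 × 111 = 13871.448 L ≈ 13900 L.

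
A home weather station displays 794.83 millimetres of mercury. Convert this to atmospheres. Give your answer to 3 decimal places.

1 mmHg = 0.00131579 atm, so 794.83 × 0.00131579 = 1.046 atm.

1.046 atm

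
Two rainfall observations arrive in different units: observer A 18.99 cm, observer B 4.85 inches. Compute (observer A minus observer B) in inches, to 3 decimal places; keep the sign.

2.626 in

observer A: 18.99 cm = 7.47638 in.
Difference: 7.47638 − 4.85000 = 2.626 in.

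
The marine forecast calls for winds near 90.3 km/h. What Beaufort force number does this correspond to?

90.3 km/h = 25.1 m/s, which is Beaufort 10 (storm, 24.5–28.4 m/s).

Beaufort force 10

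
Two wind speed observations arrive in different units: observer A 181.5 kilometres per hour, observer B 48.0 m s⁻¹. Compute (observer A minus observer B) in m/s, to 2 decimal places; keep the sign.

2.42 m/s

observer A: 181.5 km/h = 50.4167 m/s.
Difference: 50.4167 − 48.0000 = 2.42 m/s.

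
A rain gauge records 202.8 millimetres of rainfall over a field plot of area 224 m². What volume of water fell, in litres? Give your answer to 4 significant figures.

45430 litres

1 mm over 1 m² is 1 L, so volume = 202.8 × 224 = 45427.2 L ≈ 45430 L.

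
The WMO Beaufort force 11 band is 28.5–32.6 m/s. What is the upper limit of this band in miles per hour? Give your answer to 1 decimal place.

72.9 mph

28.5–32.6 m/s × 2.237 = 63.8–72.9 mph.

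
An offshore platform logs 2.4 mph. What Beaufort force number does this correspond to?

2.4 mph = 1.1 m/s, which is Beaufort 1 (light air, 0.3–1.5 m/s).

Beaufort force 1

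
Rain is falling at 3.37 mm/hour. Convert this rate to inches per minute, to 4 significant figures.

0.002211 in/minute

3.37 mm/hour × 0.0393701 in/mm × 0.0166667 hour/minute = 0.002211 in/minute.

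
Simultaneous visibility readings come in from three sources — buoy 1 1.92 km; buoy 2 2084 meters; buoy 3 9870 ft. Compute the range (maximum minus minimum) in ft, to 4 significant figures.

buoy 1: 1.92 km = 6299.21 ft.
buoy 2: 2084 m = 6837.27 ft.
Spread: 9870.00 − 6299.21 = 3571 ft.

3571 ft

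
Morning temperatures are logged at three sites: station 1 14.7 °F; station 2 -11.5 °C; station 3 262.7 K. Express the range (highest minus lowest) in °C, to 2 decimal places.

station 1: 14.7 °F = -9.611 °C.
station 3: 262.7 K = -10.450 °C.
Spread: (-9.611) − (-11.500) = 1.889 °C.

1.89 °C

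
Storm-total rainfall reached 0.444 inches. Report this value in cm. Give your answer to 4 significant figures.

1.128 cm

1 in = 2.54 cm, so 0.444 × 2.54 = 1.128 cm.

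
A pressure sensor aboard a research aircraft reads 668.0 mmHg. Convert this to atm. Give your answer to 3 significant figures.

1 mmHg = 0.00131579 atm, so 668.0 × 0.00131579 = 0.879 atm.

0.879 atm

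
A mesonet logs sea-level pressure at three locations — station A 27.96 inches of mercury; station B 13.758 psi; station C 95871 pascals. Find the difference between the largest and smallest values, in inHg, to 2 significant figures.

station B: 13.758 psi = 28.0116 inHg.
station C: 95871 Pa = 28.3107 inHg.
Spread: 28.3107 − 27.9600 = 0.35 inHg.

0.35 inHg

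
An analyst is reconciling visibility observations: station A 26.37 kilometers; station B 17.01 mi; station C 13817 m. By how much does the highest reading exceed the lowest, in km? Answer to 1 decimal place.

station B: 17.01 SM = 27.375 km.
station C: 13817 m = 13.817 km.
Spread: 27.375 − 13.817 = 13.6 km.

13.6 km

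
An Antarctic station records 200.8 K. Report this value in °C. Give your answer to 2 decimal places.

-72.35 °C

°C = 200.8 − 273.15 = -72.35 °C.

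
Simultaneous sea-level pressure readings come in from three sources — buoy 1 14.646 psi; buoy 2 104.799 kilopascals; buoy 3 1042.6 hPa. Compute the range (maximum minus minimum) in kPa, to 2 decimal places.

3.82 kPa

buoy 1: 14.646 psi = 100.9806 kPa.
buoy 3: 1042.6 hPa = 104.2600 kPa.
Spread: 104.7990 − 100.9806 = 3.82 kPa.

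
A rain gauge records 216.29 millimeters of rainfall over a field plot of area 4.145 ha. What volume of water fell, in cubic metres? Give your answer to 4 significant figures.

8965 cubic metres

Area: 4.145 ha = 41450 m².
1 mm over 1 m² is 1 L, so volume = 216.29 × 41450 = 8965220.5 L = 8965 m³.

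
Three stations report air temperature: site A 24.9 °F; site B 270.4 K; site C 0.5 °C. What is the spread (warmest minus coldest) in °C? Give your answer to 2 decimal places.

4.44 °C

site A: 24.9 °F = -3.944 °C.
site B: 270.4 K = -2.750 °C.
Spread: 0.500 − (-3.944) = 4.444 °C.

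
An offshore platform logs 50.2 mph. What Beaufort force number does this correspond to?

Beaufort force 9

50.2 mph = 22.4 m/s, which is Beaufort 9 (strong gale, 20.8–24.4 m/s).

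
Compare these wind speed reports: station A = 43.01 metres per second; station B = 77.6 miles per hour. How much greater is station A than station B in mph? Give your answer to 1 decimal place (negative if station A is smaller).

18.6 mph

station A: 43.01 m/s = 96.211 mph.
Difference: 96.211 − 77.600 = 18.6 mph.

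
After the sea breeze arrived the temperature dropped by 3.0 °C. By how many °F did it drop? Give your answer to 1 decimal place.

Converting a difference, only the 9/5 scale factor applies: Δ°F = 3.0 × 1.8 = 5.4 °F.

5.4 °F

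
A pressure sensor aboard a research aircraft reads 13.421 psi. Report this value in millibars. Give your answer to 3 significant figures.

1 psi = 68.9476 mb, so 13.421 × 68.9476 = 925 mb.

925 mb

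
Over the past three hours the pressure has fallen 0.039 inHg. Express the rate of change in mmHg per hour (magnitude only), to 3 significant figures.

0.039 inHg / 3 h × 25.4 mmHg/inHg = 0.330 mmHg/h.

0.330 mmHg per hour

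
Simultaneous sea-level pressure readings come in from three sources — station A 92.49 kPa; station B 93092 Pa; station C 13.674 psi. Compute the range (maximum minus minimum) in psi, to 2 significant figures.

station A: 92.49 kPa = 13.4145 psi.
station B: 93092 Pa = 13.5019 psi.
Spread: 13.6740 − 13.4145 = 0.26 psi.

0.26 psi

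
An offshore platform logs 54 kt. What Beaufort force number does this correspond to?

54 kt lies in the Beaufort 10 band (storm, 48–55 kt).

Beaufort force 10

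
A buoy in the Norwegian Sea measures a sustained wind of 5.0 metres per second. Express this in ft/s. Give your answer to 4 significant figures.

16.40 ft/s

1 m/s = 3.28084 ft/s, so 5.0 × 3.28084 = 16.40 ft/s.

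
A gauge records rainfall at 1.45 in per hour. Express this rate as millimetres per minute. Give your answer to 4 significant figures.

0.6138 mm/minute

1.45 in/hour × 25.4 mm/in × 0.0166667 hour/minute = 0.6138 mm/minute.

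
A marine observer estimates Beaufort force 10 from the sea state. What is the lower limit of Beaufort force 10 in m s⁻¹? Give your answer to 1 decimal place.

Beaufort 10 (storm) spans 24.5–28.4 m/s.

24.5 m/s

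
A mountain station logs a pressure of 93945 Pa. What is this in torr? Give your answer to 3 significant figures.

705 mmHg

1 Pa = 0.00750062 mmHg, so 93945 × 0.00750062 = 705 mmHg.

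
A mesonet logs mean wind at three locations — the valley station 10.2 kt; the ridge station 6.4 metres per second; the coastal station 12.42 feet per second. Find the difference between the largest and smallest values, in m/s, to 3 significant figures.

2.61 m/s

the valley station: 10.2 kt = 5.2473 m/s.
the coastal station: 12.42 ft/s = 3.7856 m/s.
Spread: 6.4000 − 3.7856 = 2.61 m/s.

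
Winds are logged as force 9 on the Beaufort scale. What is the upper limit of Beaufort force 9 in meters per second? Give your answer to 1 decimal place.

24.4 m/s

Beaufort 9 (strong gale) spans 20.8–24.4 m/s.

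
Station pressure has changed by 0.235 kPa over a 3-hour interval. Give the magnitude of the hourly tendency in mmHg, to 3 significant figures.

0.235 kPa / 3 h × 7.50062 mmHg/kPa = 0.588 mmHg/h.

0.588 mmHg per hour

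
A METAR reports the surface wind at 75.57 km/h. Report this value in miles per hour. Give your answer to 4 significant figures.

46.96 mph

1 km/h = 0.621371 mph, so 75.57 × 0.621371 = 46.96 mph.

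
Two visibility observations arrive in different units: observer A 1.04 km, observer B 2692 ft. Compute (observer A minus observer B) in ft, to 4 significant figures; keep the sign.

720.1 ft

observer A: 1.04 km = 3412.073 ft.
Difference: 3412.073 − 2692.000 = 720.1 ft.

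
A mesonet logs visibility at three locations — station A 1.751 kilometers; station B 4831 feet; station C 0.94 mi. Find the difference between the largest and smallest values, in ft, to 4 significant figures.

station A: 1.751 km = 5744.751 ft.
station C: 0.94 SM = 4963.200 ft.
Spread: 5744.751 − 4831.000 = 913.8 ft.

913.8 ft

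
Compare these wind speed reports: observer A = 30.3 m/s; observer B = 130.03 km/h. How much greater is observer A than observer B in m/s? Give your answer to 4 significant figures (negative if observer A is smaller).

observer B: 130.03 km/h = 36.11944 m/s.
Difference: 30.30000 − 36.11944 = -5.819 m/s.

-5.819 m/s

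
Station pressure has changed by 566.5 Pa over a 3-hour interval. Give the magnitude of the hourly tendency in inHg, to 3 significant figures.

0.0558 inHg per hour

566.5 Pa / 3 h × 0.0002953 inHg/Pa = 0.0558 inHg/h.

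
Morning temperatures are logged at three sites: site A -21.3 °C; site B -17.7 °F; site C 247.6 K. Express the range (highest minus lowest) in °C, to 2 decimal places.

site B: -17.7 °F = -27.611 °C.
site C: 247.6 K = -25.550 °C.
Spread: (-21.300) − (-27.611) = 6.311 °C.

6.31 °C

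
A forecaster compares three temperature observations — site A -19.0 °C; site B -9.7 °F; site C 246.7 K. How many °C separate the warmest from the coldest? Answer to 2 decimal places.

site B: -9.7 °F = -23.167 °C.
site C: 246.7 K = -26.450 °C.
Spread: (-19.000) − (-26.450) = 7.450 °C.

7.45 °C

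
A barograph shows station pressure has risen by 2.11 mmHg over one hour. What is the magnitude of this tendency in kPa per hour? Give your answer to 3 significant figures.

0.281 kPa per hour

2.11 mmHg / 1 h × 0.133322 kPa/mmHg = 0.281 kPa/h.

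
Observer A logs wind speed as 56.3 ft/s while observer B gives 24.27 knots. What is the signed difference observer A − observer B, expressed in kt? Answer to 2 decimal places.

observer A: 56.3 ft/s = 33.3568 kt.
Difference: 33.3568 − 24.2700 = 9.09 kt.

9.09 kt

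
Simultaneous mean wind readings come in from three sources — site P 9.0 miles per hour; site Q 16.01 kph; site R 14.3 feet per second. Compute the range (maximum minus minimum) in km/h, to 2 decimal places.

1.53 km/h

site P: 9.0 mph = 14.4841 km/h.
site R: 14.3 ft/s = 15.6911 km/h.
Spread: 16.0100 − 14.4841 = 1.53 km/h.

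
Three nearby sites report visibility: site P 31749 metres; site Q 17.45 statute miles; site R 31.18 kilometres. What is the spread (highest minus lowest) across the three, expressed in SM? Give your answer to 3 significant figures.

2.28 SM

site P: 31749 m = 19.7279 SM.
site R: 31.18 km = 19.3744 SM.
Spread: 19.7279 − 17.4500 = 2.28 SM.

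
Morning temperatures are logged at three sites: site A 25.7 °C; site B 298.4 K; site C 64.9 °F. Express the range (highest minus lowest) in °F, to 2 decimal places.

13.36 °F

site B: 298.4 K = 25.250 °C.
site C: 64.9 °F = 18.278 °C.
Spread: 25.700 − 18.278 = 7.422 °C = 13.36 °F.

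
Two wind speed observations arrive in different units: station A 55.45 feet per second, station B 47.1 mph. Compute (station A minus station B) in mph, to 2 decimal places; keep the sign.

station A: 55.45 ft/s = 37.8068 mph.
Difference: 37.8068 − 47.1000 = -9.29 mph.

-9.29 mph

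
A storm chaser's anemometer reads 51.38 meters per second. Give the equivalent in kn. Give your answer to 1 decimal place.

1 m/s = 1.94384 kt, so 51.38 × 1.94384 = 99.9 kt.

99.9 kt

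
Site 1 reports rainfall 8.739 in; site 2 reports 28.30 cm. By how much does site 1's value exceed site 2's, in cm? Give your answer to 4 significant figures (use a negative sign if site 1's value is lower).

site 1: 8.739 in = 22.19706 cm.
Difference: 22.19706 − 28.30000 = -6.103 cm.

-6.103 cm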